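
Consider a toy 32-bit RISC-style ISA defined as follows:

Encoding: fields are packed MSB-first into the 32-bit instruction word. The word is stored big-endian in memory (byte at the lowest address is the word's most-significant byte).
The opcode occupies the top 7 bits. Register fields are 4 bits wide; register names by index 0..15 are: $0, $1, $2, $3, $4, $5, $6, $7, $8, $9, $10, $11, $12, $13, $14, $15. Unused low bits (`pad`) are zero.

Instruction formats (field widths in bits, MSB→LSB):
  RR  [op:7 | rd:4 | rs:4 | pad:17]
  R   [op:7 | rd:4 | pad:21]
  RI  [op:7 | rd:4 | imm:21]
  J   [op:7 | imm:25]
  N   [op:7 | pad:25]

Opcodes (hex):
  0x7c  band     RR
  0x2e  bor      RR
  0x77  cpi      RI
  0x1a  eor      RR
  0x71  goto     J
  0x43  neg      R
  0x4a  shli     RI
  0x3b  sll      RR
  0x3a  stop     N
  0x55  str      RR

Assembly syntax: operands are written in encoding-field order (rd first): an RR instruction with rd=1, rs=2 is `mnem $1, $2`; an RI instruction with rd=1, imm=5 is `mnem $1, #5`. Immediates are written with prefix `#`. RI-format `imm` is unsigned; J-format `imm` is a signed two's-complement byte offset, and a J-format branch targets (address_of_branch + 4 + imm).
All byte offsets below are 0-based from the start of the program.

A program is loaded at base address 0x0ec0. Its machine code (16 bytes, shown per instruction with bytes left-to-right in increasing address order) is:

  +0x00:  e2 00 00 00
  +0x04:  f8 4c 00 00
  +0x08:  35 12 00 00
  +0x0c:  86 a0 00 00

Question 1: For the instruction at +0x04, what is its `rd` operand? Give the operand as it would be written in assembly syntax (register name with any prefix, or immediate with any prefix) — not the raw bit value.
$2

+0x04: f8 4c 00 00 ⇒ word 0xf84c0000 (big)
  op=0xf84c0000>>25=0x7c ⇒ band (RR)
  [24:21] rd=2 = $2
  [20:17] rs=6 = $6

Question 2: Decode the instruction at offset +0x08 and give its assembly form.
eor $8, $9

@+08  big-endian(35 12 00 00) = 0x35120000
  top 7b → 0x1a → eor [RR]
  rd: (w>>21)&0xf=0x8 → $8
  rs: (w>>17)&0xf=0x9 → $9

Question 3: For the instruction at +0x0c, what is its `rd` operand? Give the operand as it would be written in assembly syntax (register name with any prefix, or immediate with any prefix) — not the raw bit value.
@+0c  big-endian(86 a0 00 00) = 0x86a00000
  op=0x86a00000>>25=0x43 ⇒ neg (R)
  rd@[24:21]=0x5 ⇒ $5

$5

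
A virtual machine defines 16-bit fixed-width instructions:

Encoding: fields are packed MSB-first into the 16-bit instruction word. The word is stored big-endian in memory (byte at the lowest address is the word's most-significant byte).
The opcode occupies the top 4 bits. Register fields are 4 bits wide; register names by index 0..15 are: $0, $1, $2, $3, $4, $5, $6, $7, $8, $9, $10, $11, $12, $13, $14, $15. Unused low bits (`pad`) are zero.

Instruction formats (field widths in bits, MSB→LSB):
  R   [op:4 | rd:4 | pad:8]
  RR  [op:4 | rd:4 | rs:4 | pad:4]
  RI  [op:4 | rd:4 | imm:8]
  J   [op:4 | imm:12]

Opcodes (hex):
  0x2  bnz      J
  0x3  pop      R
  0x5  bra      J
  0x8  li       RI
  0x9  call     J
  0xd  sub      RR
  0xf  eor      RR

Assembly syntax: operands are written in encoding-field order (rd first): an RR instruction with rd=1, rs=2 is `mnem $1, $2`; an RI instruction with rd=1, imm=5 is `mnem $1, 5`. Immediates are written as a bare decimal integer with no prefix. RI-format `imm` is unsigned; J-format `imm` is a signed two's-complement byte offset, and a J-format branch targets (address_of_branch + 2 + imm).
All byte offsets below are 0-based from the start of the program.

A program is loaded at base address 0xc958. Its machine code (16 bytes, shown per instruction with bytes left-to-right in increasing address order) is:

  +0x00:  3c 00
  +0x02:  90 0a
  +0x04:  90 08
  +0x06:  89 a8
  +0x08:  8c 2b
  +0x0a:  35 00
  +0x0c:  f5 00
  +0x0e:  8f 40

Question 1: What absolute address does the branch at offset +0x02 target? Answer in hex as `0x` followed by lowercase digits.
0xc966

+0x02: 90 0a ⇒ word 0x900a (big)
  opcode bits[15:12]=0x9: call/J
  [11:0] imm=10 = 10
  target = base 0xc958 + off 0x02 + 2 + imm 10 = 0xc966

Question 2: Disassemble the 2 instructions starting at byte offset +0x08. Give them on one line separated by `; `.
+0x08: 8c 2b ⇒ word 0x8c2b (big)
  top 4b → 0x8 → li [RI]
  [11:8] rd=12 = $12
  [7:0] imm=43 = 43
+0x0a: 35 00 ⇒ word 0x3500 (big)
  top 4b → 0x3 → pop [R]
  [11:8] rd=5 = $5

li $12, 43; pop $5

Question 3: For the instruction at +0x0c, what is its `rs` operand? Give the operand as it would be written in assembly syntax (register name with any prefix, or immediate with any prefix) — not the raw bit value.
$0

@+0c  big-endian(f5 00) = 0xf500
  top 4b → 0xf → eor [RR]
  rd: (w>>8)&0xf=0x5 → $5
  rs: (w>>4)&0xf=0x0 → $0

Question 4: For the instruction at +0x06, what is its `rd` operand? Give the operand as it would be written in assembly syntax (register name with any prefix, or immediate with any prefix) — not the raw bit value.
$9

+0x06: 89 a8 ⇒ word 0x89a8 (big)
  opcode bits[15:12]=0x8: li/RI
  rd@[11:8]=0x9 ⇒ $9
  imm@[7:0]=0xa8 ⇒ 168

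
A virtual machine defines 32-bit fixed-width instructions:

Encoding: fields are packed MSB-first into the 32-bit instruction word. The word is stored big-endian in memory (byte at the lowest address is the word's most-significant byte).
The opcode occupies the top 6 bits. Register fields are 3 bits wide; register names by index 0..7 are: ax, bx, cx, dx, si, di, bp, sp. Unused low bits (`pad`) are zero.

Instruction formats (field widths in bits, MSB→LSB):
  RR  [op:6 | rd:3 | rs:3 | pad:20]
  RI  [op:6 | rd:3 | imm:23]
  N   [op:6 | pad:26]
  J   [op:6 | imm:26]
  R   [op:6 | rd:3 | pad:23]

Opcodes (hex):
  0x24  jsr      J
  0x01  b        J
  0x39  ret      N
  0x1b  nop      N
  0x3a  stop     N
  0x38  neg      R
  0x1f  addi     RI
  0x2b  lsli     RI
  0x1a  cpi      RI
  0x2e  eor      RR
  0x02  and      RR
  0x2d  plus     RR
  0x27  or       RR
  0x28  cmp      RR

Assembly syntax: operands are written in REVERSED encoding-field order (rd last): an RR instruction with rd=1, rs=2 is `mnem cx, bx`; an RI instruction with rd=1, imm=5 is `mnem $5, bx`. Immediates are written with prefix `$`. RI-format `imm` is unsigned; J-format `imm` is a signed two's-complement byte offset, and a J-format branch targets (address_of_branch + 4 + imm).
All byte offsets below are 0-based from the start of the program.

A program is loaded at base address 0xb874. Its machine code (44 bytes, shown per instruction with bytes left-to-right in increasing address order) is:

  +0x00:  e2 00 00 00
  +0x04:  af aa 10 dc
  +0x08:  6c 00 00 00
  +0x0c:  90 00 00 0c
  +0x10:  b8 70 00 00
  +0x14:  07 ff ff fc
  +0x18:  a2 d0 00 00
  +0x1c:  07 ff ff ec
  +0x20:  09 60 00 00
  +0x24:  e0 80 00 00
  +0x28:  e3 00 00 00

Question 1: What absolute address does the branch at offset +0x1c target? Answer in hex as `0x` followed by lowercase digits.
0xb880

+0x1c: 07 ff ff ec ⇒ word 0x07ffffec (big)
  opcode bits[31:26]=0x1: b/J
  [25:0] imm=67108844 (s26→-20) = $-20
  target = base 0xb874 + off 0x1c + 4 + imm -20 = 0xb880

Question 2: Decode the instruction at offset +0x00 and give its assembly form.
neg si

[00] e2 00 00 00 → 0xe2000000
  opcode bits[31:26]=0x38: neg/R
  rd@[25:23]=0x4 ⇒ si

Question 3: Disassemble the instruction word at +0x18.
+0x18: a2 d0 00 00 ⇒ word 0xa2d00000 (big)
  top 6b → 0x28 → cmp [RR]
  rd@[25:23]=0x5 ⇒ di
  rs@[22:20]=0x5 ⇒ di

cmp di, di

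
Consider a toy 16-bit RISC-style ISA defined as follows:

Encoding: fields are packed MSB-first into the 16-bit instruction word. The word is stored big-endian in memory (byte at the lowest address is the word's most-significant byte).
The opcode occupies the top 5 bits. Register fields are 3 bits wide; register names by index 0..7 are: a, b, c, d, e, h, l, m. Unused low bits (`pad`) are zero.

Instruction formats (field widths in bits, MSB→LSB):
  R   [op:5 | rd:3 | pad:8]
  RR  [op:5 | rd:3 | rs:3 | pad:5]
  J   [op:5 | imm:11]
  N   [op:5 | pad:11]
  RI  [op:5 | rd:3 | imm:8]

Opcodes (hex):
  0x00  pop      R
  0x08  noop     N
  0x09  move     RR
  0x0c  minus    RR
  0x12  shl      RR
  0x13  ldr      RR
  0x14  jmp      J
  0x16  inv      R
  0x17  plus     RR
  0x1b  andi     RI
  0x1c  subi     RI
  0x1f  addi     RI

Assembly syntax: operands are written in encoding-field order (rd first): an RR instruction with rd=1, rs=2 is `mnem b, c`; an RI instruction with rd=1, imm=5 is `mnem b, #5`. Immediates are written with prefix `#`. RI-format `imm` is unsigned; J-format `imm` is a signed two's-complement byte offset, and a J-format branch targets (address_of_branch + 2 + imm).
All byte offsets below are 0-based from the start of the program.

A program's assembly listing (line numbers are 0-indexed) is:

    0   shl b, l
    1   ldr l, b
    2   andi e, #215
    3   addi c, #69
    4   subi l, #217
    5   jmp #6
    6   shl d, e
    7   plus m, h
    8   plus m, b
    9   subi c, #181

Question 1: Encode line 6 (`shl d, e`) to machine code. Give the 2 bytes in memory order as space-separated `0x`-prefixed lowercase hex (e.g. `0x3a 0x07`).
L6: shl op=0x12:5|rd=3:3|rs=4:3|pad=0:5 ⇒ 0x9380 ⇒ big 93 80

0x93 0x80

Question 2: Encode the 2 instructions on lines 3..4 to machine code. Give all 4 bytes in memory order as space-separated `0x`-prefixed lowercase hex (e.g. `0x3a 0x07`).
3. addi fields op=0x1f:5|rd=2:3|imm=69:8 → word fa45h → fa 45
4. subi fields op=0x1c:5|rd=6:3|imm=217:8 → word e6d9h → e6 d9

0xfa 0x45 0xe6 0xd9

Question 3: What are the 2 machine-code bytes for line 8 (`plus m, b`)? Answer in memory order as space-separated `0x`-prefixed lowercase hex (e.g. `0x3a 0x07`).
0xbf 0x20

L8: plus op=0x17:5|rd=7:3|rs=1:3|pad=0:5 ⇒ 0xbf20 ⇒ big bf 20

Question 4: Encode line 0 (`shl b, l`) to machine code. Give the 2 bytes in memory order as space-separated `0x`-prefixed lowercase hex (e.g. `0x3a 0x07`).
0. shl fields op=0x12:5|rd=1:3|rs=6:3|pad=0:5 → word 91c0h → 91 c0

0x91 0xc0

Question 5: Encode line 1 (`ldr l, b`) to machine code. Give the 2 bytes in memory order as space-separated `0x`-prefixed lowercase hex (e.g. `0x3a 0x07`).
1. ldr fields op=0x13:5|rd=6:3|rs=1:3|pad=0:5 → word 9e20h → 9e 20

0x9e 0x20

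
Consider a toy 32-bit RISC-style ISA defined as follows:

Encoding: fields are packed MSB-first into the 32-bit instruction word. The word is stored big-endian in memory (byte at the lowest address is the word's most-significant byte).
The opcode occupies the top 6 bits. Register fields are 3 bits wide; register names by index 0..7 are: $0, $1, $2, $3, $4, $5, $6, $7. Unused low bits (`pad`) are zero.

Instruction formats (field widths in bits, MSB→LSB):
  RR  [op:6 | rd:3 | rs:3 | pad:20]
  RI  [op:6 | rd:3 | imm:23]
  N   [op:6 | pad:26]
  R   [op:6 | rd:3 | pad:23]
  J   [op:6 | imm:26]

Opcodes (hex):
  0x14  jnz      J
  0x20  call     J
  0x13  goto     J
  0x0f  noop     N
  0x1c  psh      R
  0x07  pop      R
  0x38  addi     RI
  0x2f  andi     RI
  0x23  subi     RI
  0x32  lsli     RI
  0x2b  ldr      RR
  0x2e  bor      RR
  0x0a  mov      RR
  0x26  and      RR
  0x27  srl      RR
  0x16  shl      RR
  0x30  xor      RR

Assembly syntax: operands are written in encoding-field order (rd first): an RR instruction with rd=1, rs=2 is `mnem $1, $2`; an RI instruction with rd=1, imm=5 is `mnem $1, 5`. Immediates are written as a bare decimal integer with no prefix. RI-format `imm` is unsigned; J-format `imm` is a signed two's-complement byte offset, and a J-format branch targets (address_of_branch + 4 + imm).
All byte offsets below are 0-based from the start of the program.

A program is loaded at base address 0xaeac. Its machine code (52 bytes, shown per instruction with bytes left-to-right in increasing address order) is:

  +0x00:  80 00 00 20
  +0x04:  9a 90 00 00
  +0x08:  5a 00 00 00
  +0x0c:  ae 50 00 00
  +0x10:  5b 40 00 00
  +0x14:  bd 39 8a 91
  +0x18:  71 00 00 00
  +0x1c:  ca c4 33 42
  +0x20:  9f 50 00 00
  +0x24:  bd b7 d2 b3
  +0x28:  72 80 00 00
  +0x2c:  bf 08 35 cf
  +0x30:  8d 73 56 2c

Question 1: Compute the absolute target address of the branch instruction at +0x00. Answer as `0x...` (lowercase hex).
[00] 80 00 00 20 → 0x80000020
  top 6b → 0x20 → call [J]
  imm: (w>>0)&0x3ffffff=0x20 → 32
  target = base 0xaeac + off 0x00 + 4 + imm 32 = 0xaed0

0xaed0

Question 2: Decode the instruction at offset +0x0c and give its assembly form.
off 0x0c: read ae 50 00 00 as big → 0xae500000
  top 6b → 0x2b → ldr [RR]
  [25:23] rd=4 = $4
  [22:20] rs=5 = $5

ldr $4, $5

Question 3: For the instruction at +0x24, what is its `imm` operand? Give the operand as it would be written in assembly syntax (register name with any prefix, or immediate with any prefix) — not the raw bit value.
3658419

@+24  big-endian(bd b7 d2 b3) = 0xbdb7d2b3
  opcode bits[31:26]=0x2f: andi/RI
  rd: (w>>23)&0x7=0x3 → $3
  imm: (w>>0)&0x7fffff=0x37d2b3 → 3658419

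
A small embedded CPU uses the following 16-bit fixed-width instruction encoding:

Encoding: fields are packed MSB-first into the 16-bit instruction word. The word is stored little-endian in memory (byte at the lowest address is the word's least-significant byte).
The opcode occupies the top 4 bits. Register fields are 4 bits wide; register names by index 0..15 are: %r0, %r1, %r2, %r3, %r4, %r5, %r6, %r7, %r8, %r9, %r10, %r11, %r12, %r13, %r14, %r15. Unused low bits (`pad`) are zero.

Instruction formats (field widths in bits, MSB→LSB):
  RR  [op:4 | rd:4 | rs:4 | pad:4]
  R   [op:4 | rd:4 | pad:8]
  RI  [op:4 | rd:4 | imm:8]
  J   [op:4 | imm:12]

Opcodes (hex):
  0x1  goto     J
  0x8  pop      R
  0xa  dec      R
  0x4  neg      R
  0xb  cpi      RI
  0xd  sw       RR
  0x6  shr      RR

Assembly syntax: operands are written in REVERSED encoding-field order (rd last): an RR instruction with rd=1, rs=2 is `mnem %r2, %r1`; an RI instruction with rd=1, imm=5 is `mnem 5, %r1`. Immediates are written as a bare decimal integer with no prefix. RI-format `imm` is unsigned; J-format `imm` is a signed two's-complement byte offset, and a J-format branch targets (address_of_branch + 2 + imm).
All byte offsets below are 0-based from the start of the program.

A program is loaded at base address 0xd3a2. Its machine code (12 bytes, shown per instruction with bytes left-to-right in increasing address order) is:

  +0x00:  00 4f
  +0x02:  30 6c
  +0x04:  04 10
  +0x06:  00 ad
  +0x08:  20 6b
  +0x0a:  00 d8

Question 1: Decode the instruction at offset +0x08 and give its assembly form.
@+08  little-endian(20 6b) = 0x6b20
  op=0x6b20>>12=0x6 ⇒ shr (RR)
  rd@[11:8]=0xb ⇒ %r11
  rs@[7:4]=0x2 ⇒ %r2

shr %r2, %r11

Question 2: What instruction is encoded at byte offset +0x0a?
off 0x0a: read 00 d8 as little → 0xd800
  opcode bits[15:12]=0xd: sw/RR
  rd: (w>>8)&0xf=0x8 → %r8
  rs: (w>>4)&0xf=0x0 → %r0

sw %r0, %r8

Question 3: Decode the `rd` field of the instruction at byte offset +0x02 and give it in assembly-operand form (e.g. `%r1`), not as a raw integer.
@+02  little-endian(30 6c) = 0x6c30
  op=0x6c30>>12=0x6 ⇒ shr (RR)
  [11:8] rd=12 = %r12
  [7:4] rs=3 = %r3

%r12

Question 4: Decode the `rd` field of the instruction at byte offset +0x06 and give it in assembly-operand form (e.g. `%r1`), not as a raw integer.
%r13

+0x06: 00 ad ⇒ word 0xad00 (little)
  opcode bits[15:12]=0xa: dec/R
  rd: (w>>8)&0xf=0xd → %r13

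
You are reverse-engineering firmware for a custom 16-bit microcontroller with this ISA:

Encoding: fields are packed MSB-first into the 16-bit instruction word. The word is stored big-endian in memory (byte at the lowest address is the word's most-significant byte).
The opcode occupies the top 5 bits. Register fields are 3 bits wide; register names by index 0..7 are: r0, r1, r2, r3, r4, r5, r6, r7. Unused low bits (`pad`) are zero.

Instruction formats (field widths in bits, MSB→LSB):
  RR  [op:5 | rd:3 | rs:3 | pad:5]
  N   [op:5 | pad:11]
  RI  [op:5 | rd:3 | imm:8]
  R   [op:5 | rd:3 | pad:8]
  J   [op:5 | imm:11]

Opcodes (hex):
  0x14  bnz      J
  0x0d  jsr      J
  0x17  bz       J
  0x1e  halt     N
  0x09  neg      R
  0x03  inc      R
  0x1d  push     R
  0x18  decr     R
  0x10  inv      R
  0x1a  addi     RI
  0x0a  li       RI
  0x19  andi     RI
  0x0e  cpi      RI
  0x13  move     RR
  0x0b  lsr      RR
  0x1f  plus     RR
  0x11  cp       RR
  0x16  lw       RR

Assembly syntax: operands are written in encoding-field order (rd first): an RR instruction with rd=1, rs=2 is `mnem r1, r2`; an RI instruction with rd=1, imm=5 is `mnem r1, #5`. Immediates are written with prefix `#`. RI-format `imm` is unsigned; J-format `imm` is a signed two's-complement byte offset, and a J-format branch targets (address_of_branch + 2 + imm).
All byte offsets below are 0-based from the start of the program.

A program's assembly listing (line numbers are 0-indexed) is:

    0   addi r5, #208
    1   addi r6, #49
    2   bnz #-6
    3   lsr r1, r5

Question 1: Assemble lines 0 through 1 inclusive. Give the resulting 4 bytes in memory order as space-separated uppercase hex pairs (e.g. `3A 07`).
D5 D0 D6 31

line 0 (addi): pack op=0x1a:5|rd=5:3|imm=208:8 = 0xd5d0; big→ d5 d0
line 1 (addi): pack op=0x1a:5|rd=6:3|imm=49:8 = 0xd631; big→ d6 31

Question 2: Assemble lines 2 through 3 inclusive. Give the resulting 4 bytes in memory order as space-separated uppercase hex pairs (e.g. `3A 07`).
A7 FA 59 A0

L2: bnz op=0x14:5|imm=-6:11 ⇒ 0xa7fa ⇒ big a7 fa
L3: lsr op=0xb:5|rd=1:3|rs=5:3|pad=0:5 ⇒ 0x59a0 ⇒ big 59 a0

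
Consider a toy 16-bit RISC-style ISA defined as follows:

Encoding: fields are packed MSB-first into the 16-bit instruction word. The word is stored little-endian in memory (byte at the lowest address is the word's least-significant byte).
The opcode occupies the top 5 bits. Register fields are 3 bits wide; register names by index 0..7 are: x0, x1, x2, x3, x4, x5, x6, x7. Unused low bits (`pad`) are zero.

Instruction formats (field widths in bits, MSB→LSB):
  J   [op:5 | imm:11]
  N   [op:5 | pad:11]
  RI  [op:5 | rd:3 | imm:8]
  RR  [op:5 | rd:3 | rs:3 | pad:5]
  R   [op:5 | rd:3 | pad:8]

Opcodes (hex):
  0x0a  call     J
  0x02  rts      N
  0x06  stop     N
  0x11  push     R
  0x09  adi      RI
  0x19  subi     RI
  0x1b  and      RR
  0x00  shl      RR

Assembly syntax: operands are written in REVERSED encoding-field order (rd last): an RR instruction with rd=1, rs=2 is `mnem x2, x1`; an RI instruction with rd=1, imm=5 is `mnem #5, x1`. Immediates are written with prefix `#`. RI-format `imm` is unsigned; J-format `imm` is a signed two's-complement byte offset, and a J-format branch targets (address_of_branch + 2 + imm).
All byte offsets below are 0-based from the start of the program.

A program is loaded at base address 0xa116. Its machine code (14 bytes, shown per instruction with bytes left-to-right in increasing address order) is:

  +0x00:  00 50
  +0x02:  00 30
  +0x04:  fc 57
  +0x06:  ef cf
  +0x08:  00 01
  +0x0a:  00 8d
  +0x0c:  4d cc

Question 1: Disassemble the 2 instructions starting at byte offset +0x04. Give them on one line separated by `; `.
call #-4; subi #239, x7

+0x04: fc 57 ⇒ word 0x57fc (little)
  opcode bits[15:11]=0xa: call/J
  imm: (w>>0)&0x7ff=0x7fc (s11→-4) → #-4
+0x06: ef cf ⇒ word 0xcfef (little)
  opcode bits[15:11]=0x19: subi/RI
  rd: (w>>8)&0x7=0x7 → x7
  imm: (w>>0)&0xff=0xef → #239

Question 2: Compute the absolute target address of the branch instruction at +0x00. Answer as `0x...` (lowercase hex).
0xa118

off 0x00: read 00 50 as little → 0x5000
  opcode bits[15:11]=0xa: call/J
  [10:0] imm=0 = #0
  target = base 0xa116 + off 0x00 + 2 + imm 0 = 0xa118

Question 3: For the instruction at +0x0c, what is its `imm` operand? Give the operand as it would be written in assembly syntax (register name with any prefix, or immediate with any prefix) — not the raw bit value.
#77

@+0c  little-endian(4d cc) = 0xcc4d
  opcode bits[15:11]=0x19: subi/RI
  [10:8] rd=4 = x4
  [7:0] imm=77 = #77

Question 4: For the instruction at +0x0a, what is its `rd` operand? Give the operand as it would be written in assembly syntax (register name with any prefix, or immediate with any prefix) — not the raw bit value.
off 0x0a: read 00 8d as little → 0x8d00
  top 5b → 0x11 → push [R]
  [10:8] rd=5 = x5

x5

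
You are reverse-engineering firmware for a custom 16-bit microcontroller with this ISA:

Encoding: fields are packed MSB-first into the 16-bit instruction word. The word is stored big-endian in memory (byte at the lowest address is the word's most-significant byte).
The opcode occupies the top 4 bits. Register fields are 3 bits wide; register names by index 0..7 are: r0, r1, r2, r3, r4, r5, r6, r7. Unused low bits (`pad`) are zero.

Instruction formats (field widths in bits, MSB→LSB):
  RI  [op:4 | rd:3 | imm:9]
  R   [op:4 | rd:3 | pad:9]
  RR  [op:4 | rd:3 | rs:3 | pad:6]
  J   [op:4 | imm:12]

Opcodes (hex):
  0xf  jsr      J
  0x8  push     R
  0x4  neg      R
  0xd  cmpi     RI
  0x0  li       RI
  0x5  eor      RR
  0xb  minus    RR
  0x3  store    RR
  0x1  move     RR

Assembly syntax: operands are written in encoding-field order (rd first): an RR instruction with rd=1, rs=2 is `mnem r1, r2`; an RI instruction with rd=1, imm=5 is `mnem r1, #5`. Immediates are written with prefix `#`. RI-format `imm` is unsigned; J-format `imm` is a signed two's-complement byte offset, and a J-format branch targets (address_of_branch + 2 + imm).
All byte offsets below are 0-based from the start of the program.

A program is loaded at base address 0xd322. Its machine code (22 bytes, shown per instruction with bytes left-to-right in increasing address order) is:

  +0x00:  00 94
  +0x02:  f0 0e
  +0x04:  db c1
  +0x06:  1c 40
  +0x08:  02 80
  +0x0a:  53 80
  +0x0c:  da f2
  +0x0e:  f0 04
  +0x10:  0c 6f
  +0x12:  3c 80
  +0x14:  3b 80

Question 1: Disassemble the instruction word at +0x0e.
[0e] f0 04 → 0xf004
  op=0xf004>>12=0xf ⇒ jsr (J)
  imm@[11:0]=0x4 ⇒ #4

jsr #4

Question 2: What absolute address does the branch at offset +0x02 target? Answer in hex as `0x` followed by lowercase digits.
0xd334

+0x02: f0 0e ⇒ word 0xf00e (big)
  op=0xf00e>>12=0xf ⇒ jsr (J)
  imm@[11:0]=0xe ⇒ #14
  target = base 0xd322 + off 0x02 + 2 + imm 14 = 0xd334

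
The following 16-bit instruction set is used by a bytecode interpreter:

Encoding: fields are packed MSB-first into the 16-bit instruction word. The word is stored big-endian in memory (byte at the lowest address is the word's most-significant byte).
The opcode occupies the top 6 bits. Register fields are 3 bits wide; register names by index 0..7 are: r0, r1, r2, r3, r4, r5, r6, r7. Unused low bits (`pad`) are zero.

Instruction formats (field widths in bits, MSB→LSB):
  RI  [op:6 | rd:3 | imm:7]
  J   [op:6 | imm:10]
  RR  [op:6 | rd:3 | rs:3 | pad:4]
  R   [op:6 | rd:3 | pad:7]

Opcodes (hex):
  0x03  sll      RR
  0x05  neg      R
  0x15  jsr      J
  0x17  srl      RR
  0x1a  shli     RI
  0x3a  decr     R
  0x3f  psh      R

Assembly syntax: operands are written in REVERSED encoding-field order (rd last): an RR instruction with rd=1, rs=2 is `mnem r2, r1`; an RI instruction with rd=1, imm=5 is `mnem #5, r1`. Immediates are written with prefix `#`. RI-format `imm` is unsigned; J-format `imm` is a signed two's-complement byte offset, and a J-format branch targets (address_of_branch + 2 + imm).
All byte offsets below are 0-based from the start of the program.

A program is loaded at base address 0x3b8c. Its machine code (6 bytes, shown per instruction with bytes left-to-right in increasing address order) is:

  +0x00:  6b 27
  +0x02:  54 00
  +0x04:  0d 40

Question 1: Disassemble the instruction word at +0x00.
shli #39, r6

[00] 6b 27 → 0x6b27
  opcode bits[15:10]=0x1a: shli/RI
  [9:7] rd=6 = r6
  [6:0] imm=39 = #39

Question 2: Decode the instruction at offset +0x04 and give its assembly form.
sll r4, r2

@+04  big-endian(0d 40) = 0x0d40
  top 6b → 0x3 → sll [RR]
  [9:7] rd=2 = r2
  [6:4] rs=4 = r4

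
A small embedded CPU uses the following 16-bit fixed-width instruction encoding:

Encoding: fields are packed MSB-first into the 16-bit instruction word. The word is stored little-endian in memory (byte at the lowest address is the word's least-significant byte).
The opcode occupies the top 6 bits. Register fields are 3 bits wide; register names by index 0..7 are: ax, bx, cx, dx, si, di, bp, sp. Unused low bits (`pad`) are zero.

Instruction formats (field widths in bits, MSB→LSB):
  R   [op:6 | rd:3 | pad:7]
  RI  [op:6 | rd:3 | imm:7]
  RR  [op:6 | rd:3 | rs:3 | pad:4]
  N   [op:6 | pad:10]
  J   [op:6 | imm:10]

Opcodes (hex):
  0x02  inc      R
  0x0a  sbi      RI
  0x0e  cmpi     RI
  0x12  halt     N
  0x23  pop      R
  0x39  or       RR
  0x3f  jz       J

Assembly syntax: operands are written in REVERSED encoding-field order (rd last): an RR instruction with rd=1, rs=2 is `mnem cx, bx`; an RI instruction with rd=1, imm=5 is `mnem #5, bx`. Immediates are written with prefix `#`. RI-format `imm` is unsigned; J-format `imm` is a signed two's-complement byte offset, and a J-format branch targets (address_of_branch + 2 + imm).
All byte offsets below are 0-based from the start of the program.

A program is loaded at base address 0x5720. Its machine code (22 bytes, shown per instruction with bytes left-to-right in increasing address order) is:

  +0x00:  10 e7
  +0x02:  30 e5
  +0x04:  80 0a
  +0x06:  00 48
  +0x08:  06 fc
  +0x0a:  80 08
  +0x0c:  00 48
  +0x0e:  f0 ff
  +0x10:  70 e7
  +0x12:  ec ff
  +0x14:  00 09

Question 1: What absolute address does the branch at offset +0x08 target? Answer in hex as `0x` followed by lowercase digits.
0x5730

+0x08: 06 fc ⇒ word 0xfc06 (little)
  opcode bits[15:10]=0x3f: jz/J
  imm: (w>>0)&0x3ff=0x6 → #6
  target = base 0x5720 + off 0x08 + 2 + imm 6 = 0x5730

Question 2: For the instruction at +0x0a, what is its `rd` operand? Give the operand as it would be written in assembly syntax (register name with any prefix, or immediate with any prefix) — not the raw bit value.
bx

[0a] 80 08 → 0x0880
  top 6b → 0x2 → inc [R]
  rd: (w>>7)&0x7=0x1 → bx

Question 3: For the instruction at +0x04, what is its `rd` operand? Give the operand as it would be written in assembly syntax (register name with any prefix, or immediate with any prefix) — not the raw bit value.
@+04  little-endian(80 0a) = 0x0a80
  op=0x0a80>>10=0x2 ⇒ inc (R)
  rd: (w>>7)&0x7=0x5 → di

di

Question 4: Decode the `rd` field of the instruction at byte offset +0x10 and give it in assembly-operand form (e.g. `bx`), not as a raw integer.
bp

[10] 70 e7 → 0xe770
  top 6b → 0x39 → or [RR]
  rd@[9:7]=0x6 ⇒ bp
  rs@[6:4]=0x7 ⇒ sp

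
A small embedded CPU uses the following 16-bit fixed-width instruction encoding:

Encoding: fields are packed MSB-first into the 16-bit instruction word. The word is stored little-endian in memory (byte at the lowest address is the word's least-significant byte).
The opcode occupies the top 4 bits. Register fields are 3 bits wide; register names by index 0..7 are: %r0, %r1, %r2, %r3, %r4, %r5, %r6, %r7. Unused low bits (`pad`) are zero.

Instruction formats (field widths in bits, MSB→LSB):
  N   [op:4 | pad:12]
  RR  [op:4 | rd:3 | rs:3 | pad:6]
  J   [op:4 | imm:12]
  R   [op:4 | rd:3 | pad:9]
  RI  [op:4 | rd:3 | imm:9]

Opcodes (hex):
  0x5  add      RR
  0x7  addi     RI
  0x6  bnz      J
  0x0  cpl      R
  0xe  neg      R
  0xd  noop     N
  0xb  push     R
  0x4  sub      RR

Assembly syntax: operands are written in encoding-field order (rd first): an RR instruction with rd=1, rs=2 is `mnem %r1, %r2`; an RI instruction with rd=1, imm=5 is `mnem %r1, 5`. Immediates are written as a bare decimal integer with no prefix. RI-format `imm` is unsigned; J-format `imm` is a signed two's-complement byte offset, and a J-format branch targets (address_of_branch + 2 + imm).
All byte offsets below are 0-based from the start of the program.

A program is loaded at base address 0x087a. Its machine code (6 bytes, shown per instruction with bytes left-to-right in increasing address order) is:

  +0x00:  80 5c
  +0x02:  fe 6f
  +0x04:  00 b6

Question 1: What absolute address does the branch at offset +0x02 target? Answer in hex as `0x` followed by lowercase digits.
0x087c

[02] fe 6f → 0x6ffe
  op=0x6ffe>>12=0x6 ⇒ bnz (J)
  [11:0] imm=4094 (s12→-2) = -2
  target = base 0x087a + off 0x02 + 2 + imm -2 = 0x087c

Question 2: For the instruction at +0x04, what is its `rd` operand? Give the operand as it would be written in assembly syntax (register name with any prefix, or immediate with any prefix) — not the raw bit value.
%r3

@+04  little-endian(00 b6) = 0xb600
  op=0xb600>>12=0xb ⇒ push (R)
  rd: (w>>9)&0x7=0x3 → %r3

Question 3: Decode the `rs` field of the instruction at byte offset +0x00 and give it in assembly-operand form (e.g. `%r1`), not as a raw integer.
%r2

off 0x00: read 80 5c as little → 0x5c80
  top 4b → 0x5 → add [RR]
  rd: (w>>9)&0x7=0x6 → %r6
  rs: (w>>6)&0x7=0x2 → %r2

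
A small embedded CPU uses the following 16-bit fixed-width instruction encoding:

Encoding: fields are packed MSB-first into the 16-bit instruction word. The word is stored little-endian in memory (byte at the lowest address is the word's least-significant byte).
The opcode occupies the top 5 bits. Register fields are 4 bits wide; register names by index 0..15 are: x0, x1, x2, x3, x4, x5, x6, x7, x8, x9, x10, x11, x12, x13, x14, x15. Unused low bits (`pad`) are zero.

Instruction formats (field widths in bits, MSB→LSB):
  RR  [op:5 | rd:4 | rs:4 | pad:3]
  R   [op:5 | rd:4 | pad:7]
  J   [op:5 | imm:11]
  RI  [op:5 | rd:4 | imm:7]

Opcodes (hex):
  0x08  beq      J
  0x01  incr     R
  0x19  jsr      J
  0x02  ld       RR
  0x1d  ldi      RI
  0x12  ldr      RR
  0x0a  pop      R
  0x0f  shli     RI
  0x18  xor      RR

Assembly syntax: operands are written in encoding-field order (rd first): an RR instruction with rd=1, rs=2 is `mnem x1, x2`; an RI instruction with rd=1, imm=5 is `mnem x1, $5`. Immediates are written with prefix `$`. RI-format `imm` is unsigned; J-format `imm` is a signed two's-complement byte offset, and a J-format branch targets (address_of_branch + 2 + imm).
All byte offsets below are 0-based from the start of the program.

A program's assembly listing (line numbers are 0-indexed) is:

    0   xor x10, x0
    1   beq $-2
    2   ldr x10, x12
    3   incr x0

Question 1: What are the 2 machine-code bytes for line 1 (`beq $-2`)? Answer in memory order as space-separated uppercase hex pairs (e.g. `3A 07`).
line 1 (beq): pack op=0x8:5|imm=-2:11 = 0x47fe; little→ fe 47

FE 47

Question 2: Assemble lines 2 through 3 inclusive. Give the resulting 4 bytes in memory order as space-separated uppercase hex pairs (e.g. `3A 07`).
60 95 00 08

2. ldr fields op=0x12:5|rd=10:4|rs=12:4|pad=0:3 → word 9560h → 60 95
3. incr fields op=0x1:5|rd=0:4|pad=0:7 → word 0800h → 00 08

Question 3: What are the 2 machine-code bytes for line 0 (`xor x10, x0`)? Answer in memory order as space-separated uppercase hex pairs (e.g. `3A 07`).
line 0 (xor): pack op=0x18:5|rd=10:4|rs=0:4|pad=0:3 = 0xc500; little→ 00 c5

00 C5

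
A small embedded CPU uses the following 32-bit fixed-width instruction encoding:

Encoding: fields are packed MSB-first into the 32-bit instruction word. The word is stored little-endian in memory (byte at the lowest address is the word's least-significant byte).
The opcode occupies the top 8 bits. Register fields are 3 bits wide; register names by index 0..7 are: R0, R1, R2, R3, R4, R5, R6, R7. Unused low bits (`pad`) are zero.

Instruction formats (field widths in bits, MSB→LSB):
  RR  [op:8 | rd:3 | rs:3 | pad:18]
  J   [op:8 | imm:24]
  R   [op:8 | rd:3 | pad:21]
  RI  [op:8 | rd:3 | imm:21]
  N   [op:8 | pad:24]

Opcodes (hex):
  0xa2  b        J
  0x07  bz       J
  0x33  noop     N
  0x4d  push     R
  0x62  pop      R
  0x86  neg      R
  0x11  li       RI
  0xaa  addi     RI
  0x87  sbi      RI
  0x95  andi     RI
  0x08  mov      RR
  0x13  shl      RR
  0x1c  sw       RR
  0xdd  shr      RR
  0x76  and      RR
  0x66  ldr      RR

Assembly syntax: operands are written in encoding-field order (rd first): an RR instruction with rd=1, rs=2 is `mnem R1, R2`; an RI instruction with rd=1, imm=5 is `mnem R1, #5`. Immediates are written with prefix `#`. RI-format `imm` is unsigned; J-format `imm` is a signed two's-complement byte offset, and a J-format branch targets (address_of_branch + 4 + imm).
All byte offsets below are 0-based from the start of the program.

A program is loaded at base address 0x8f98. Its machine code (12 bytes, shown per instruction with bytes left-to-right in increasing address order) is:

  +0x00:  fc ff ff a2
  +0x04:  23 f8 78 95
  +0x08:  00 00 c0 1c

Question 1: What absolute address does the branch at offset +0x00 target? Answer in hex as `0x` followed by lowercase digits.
0x8f98

off 0x00: read fc ff ff a2 as little → 0xa2fffffc
  op=0xa2fffffc>>24=0xa2 ⇒ b (J)
  [23:0] imm=16777212 (s24→-4) = #-4
  target = base 0x8f98 + off 0x00 + 4 + imm -4 = 0x8f98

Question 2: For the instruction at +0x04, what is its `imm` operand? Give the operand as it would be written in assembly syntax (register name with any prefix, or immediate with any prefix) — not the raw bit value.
off 0x04: read 23 f8 78 95 as little → 0x9578f823
  top 8b → 0x95 → andi [RI]
  [23:21] rd=3 = R3
  [20:0] imm=1636387 = #1636387

#1636387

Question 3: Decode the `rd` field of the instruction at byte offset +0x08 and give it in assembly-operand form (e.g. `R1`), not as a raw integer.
@+08  little-endian(00 00 c0 1c) = 0x1cc00000
  opcode bits[31:24]=0x1c: sw/RR
  rd@[23:21]=0x6 ⇒ R6
  rs@[20:18]=0x0 ⇒ R0

R6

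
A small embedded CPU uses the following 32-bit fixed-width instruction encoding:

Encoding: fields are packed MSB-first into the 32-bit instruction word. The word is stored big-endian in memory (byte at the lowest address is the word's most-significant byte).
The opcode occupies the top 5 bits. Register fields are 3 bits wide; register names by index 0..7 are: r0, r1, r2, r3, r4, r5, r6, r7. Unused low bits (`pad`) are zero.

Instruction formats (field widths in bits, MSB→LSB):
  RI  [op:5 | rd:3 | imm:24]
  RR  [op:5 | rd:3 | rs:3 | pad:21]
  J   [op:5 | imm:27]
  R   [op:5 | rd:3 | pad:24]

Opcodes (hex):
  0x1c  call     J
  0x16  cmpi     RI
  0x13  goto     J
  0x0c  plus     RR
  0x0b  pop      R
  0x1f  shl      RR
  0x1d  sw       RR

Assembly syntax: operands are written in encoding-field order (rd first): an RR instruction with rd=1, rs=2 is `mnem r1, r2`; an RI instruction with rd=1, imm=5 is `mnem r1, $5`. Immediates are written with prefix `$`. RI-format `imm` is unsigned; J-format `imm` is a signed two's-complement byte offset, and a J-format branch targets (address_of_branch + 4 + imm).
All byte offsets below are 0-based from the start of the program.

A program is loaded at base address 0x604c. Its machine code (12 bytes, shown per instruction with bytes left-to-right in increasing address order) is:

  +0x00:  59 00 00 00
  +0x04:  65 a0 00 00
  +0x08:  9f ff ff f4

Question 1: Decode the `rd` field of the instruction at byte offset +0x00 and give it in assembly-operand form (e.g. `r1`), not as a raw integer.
r1

@+00  big-endian(59 00 00 00) = 0x59000000
  opcode bits[31:27]=0xb: pop/R
  rd: (w>>24)&0x7=0x1 → r1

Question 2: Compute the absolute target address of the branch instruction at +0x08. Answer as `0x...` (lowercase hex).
[08] 9f ff ff f4 → 0x9ffffff4
  opcode bits[31:27]=0x13: goto/J
  [26:0] imm=134217716 (s27→-12) = $-12
  target = base 0x604c + off 0x08 + 4 + imm -12 = 0x604c

0x604c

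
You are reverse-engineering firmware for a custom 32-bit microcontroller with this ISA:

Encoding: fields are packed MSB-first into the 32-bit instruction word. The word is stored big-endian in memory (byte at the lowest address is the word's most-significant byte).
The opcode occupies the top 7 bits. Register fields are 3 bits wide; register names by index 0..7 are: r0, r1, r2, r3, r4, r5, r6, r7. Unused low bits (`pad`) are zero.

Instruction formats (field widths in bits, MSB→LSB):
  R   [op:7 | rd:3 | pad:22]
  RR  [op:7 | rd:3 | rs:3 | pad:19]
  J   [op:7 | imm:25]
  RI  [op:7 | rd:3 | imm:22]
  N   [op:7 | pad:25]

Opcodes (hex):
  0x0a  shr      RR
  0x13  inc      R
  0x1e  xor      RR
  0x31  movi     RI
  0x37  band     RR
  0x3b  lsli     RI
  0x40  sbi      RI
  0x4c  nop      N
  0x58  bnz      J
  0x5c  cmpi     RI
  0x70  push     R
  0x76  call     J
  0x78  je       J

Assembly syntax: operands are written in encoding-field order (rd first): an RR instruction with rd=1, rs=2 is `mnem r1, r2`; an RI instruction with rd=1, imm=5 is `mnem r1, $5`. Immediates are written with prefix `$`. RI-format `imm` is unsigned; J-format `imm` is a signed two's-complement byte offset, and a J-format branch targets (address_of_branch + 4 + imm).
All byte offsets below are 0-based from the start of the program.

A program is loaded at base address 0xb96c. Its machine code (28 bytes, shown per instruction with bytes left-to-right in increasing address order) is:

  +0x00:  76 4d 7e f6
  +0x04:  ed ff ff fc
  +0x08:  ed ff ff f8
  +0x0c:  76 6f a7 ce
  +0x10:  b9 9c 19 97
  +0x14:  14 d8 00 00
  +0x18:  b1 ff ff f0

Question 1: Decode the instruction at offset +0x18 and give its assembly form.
@+18  big-endian(b1 ff ff f0) = 0xb1fffff0
  top 7b → 0x58 → bnz [J]
  imm: (w>>0)&0x1ffffff=0x1fffff0 (s25→-16) → $-16

bnz $-16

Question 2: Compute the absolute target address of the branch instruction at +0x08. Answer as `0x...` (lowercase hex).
@+08  big-endian(ed ff ff f8) = 0xedfffff8
  top 7b → 0x76 → call [J]
  [24:0] imm=33554424 (s25→-8) = $-8
  target = base 0xb96c + off 0x08 + 4 + imm -8 = 0xb970

0xb970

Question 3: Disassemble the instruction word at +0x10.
cmpi r6, $1841559

+0x10: b9 9c 19 97 ⇒ word 0xb99c1997 (big)
  opcode bits[31:25]=0x5c: cmpi/RI
  rd: (w>>22)&0x7=0x6 → r6
  imm: (w>>0)&0x3fffff=0x1c1997 → $1841559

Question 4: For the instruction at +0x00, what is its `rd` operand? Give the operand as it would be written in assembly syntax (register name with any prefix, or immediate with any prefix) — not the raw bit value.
r1

off 0x00: read 76 4d 7e f6 as big → 0x764d7ef6
  top 7b → 0x3b → lsli [RI]
  [24:22] rd=1 = r1
  [21:0] imm=884470 = $884470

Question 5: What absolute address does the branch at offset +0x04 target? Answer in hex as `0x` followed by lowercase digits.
0xb970

off 0x04: read ed ff ff fc as big → 0xedfffffc
  op=0xedfffffc>>25=0x76 ⇒ call (J)
  imm: (w>>0)&0x1ffffff=0x1fffffc (s25→-4) → $-4
  target = base 0xb96c + off 0x04 + 4 + imm -4 = 0xb970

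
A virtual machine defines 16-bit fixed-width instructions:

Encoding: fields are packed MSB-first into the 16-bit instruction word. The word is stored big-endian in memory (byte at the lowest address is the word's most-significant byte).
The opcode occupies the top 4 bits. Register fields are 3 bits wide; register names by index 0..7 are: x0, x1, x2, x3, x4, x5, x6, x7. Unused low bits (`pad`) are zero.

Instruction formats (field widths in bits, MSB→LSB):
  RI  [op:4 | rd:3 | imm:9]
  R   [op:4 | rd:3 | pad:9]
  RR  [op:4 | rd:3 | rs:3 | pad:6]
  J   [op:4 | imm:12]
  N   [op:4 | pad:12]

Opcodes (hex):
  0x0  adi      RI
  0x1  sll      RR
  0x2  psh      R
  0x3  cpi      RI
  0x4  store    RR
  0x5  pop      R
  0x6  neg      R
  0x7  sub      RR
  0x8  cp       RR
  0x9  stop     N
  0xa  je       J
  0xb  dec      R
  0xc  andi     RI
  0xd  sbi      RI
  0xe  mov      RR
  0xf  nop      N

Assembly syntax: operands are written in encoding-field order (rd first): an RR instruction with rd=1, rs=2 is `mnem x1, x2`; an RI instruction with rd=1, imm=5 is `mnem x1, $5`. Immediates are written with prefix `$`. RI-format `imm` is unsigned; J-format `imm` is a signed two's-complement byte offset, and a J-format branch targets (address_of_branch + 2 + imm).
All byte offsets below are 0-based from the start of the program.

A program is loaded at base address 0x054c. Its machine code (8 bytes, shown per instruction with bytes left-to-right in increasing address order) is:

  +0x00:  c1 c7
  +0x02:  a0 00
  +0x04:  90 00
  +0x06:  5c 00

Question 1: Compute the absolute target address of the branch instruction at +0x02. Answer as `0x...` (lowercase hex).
0x0550

[02] a0 00 → 0xa000
  op=0xa000>>12=0xa ⇒ je (J)
  imm@[11:0]=0x0 ⇒ $0
  target = base 0x054c + off 0x02 + 2 + imm 0 = 0x0550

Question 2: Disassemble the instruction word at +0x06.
@+06  big-endian(5c 00) = 0x5c00
  opcode bits[15:12]=0x5: pop/R
  rd@[11:9]=0x6 ⇒ x6

pop x6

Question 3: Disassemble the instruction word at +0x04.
off 0x04: read 90 00 as big → 0x9000
  opcode bits[15:12]=0x9: stop/N

stop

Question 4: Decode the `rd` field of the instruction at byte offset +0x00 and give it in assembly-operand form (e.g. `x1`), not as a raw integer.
[00] c1 c7 → 0xc1c7
  top 4b → 0xc → andi [RI]
  rd@[11:9]=0x0 ⇒ x0
  imm@[8:0]=0x1c7 ⇒ $455

x0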